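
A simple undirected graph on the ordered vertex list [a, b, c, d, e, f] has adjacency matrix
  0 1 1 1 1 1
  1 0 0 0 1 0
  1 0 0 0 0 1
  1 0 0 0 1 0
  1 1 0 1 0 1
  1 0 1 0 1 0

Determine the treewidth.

A width-2 tree decomposition is:
Bags: B1 = {a, c, f}  B2 = {a, e, f}  B3 = {a, d, e}  B4 = {a, b, e}
Tree: B1–B2, B2–B3, B3–B4
Every bag has size at most 3, so the width is 3 − 1 = 2 and tw(G) ≤ 2. Conversely, {a, d, e} is a clique of size 3, and the vertices of any clique must share a bag in every tree decomposition; so some bag has ≥ 3 vertices and tw(G) ≥ 2. Hence tw(G) = 2 exactly.

2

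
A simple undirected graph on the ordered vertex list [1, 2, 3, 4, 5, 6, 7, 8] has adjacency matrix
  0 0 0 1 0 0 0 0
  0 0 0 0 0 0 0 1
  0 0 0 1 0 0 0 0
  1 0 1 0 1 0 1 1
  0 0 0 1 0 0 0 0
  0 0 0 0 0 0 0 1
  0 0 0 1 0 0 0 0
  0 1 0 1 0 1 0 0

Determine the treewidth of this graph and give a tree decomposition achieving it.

Treewidth 1.
One such decomposition:
Bags: B1 = {4, 5}  B2 = {4, 8}  B3 = {1, 4}  B4 = {6, 8}  B5 = {2, 8}  B6 = {4, 7}  B7 = {3, 4}
Tree: B1–B2, B1–B3, B2–B4, B2–B5, B3–B6, B2–B7

Every bag has size at most 2, so the width is 2 − 1 = 1 and tw(G) ≤ 1. Since G has at least one edge (e.g. 5–4), it is not an edgeless graph, so tw(G) ≥ 1. Hence tw(G) = 1 exactly.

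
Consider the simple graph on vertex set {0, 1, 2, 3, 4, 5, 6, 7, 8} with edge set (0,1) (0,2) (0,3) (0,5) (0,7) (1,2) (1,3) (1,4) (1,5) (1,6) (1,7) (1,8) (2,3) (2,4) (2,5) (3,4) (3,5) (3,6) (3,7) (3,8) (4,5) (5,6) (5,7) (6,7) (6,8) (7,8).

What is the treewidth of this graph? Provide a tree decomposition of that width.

Treewidth 4.
One optimal decomposition is:
Bags: B1 = {0, 1, 3, 5, 7}  B2 = {1, 3, 5, 6, 7}  B3 = {0, 1, 2, 3, 5}  B4 = {1, 3, 6, 7, 8}  B5 = {1, 2, 3, 4, 5}
Tree: B1–B2, B1–B3, B2–B4, B3–B5

Every bag has size at most 5, so the width is 5 − 1 = 4 and tw(G) ≤ 4. On the other hand G contains the 5-clique {1, 3, 6, 7, 8}. A clique must lie in a single bag of any decomposition, so no decomposition can have width below 4. Combining the bounds, tw(G) = 4.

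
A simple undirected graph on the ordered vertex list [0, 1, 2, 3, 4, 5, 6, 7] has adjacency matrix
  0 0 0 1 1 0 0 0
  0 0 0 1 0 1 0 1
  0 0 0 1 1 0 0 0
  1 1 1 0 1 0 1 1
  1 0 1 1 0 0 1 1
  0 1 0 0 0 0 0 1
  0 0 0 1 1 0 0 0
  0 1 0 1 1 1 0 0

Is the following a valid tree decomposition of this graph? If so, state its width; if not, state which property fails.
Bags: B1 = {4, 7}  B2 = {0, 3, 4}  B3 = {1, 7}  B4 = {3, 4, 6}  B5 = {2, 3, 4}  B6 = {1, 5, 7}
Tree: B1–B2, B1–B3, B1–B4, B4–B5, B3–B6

No — edge (3,7) lies in no bag.

A tree decomposition must satisfy three properties: every vertex lies in some bag; for every edge, both endpoints lie together in some bag; and for every vertex, the bags containing it form a connected subtree. Here edge (3,7) lies in no bag, so the decomposition is invalid.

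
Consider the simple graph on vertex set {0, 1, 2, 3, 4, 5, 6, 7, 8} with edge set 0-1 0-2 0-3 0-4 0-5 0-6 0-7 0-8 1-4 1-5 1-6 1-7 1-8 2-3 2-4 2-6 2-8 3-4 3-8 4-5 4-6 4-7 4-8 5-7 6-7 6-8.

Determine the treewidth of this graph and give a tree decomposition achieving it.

Each bag holds 5 vertices, so the decomposition has width 4, which upper-bounds the treewidth. Conversely, {0, 1, 4, 5, 7} is a clique of size 5, and the vertices of any clique must share a bag in every tree decomposition; so some bag has ≥ 5 vertices and tw(G) ≥ 4. Hence tw(G) = 4 exactly.

Treewidth 4.
One optimal decomposition is:
Bags: B1 = {0, 1, 4, 6, 7}  B2 = {0, 1, 4, 6, 8}  B3 = {0, 2, 4, 6, 8}  B4 = {0, 1, 4, 5, 7}  B5 = {0, 2, 3, 4, 8}
Tree: B1–B2, B2–B3, B1–B4, B3–B5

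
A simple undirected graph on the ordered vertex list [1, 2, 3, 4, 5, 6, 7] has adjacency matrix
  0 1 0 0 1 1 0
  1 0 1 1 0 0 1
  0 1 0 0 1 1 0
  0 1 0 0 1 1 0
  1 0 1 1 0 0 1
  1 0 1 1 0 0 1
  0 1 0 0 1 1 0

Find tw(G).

3

A width-3 tree decomposition is:
Bags: B1 = {2, 4, 5, 6}  B2 = {1, 2, 5, 6}  B3 = {2, 3, 5, 6}  B4 = {2, 5, 6, 7}
Tree: B1–B2, B2–B3, B3–B4
The largest bag has 4 vertices, giving width 3; this decomposition certifies tw(G) ≤ 3. For the lower bound: the 4 vertex sets {2,4}, {1,5}, {6}, {3} are disjoint, each induces a connected subgraph, and every pair is joined by at least one edge of G. Contracting each set to a single vertex therefore yields K_{4} as a minor, and since treewidth is minor-monotone, tw(G) ≥ tw(K_{4}) = 3. Therefore the treewidth is 3.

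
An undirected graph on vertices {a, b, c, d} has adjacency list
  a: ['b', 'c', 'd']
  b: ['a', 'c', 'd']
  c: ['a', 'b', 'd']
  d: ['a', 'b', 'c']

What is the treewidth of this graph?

A width-3 tree decomposition is:
Bags: B1 = {a, b, c, d}
Tree: (single bag)
A single bag containing all 4 vertices is trivially a valid decomposition of width 3. On the other hand G contains the 4-clique {a, b, c, d}. A clique must lie in a single bag of any decomposition, so no decomposition can have width below 3. The upper and lower bounds meet at 3, so that is the treewidth.

3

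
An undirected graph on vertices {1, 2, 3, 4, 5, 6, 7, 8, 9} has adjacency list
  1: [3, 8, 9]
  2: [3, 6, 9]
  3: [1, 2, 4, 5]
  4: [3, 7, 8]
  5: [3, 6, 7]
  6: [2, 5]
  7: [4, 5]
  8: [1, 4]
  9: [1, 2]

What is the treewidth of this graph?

A width-3 tree decomposition is:
Bags: B1 = {2, 5, 6, 9}  B2 = {2, 3, 5, 9}  B3 = {1, 3, 5, 9}  B4 = {1, 3, 5, 7}  B5 = {1, 3, 4, 7}  B6 = {1, 4, 7, 8}
Tree: B1–B2, B2–B3, B3–B4, B4–B5, B5–B6
Each bag holds 4 vertices, so the decomposition has width 3, which upper-bounds the treewidth. For the lower bound: the 4 vertex sets {2,6,9}, {5}, {3}, {1,4,7,8} are disjoint, each induces a connected subgraph, and every pair is joined by at least one edge of G. Contracting each set to a single vertex therefore yields K_{4} as a minor, and since treewidth is minor-monotone, tw(G) ≥ tw(K_{4}) = 3. Hence tw(G) = 3 exactly.

3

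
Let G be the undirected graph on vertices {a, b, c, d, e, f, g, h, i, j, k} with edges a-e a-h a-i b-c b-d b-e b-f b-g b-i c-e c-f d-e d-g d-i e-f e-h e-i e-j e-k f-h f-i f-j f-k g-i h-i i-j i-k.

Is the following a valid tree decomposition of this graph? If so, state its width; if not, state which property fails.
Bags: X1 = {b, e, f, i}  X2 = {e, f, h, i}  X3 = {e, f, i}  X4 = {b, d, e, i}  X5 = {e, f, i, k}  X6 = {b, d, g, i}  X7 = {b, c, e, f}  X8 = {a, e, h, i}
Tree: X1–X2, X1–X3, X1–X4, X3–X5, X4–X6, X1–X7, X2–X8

No — vertex j appears in no bag.

A tree decomposition must satisfy three properties: every vertex lies in some bag; for every edge, both endpoints lie together in some bag; and for every vertex, the bags containing it form a connected subtree. Here vertex j appears in no bag, so the decomposition is invalid.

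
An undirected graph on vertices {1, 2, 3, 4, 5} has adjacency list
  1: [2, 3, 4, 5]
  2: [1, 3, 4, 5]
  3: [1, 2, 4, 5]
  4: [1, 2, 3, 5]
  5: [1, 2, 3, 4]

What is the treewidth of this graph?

A width-4 tree decomposition is:
Bags: B1 = {1, 2, 3, 4, 5}
Tree: (single bag)
A single bag containing all 5 vertices is trivially a valid decomposition of width 4. On the other hand G contains the 5-clique {1, 2, 3, 4, 5}. A clique must lie in a single bag of any decomposition, so no decomposition can have width below 4. Therefore the treewidth is 4.

4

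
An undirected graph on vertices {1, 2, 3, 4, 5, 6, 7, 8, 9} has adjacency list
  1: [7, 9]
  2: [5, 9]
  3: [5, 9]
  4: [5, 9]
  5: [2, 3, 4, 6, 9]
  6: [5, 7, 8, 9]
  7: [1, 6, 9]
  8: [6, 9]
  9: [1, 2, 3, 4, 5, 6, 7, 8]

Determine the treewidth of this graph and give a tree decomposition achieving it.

The largest bag has 3 vertices, giving width 2; this decomposition certifies tw(G) ≤ 2. For the lower bound, the 3 vertices {6, 8, 9} are pairwise adjacent, and any tree decomposition puts a clique entirely inside one bag — forcing width ≥ 2. Hence tw(G) = 2 exactly.

Treewidth 2.
Bags: B1 = {6, 7, 9}  B2 = {5, 6, 9}  B3 = {6, 8, 9}  B4 = {2, 5, 9}  B5 = {3, 5, 9}  B6 = {4, 5, 9}  B7 = {1, 7, 9}
Tree: B1–B2, B1–B3, B2–B4, B2–B5, B2–B6, B1–B7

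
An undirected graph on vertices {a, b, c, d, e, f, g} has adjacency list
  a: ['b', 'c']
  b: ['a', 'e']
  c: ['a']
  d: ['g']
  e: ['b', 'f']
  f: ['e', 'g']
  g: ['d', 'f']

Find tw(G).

A width-1 tree decomposition is:
Bags: B1 = {d, g}  B2 = {f, g}  B3 = {e, f}  B4 = {b, e}  B5 = {a, b}  B6 = {a, c}
Tree: B1–B2, B2–B3, B3–B4, B4–B5, B5–B6
Every bag has size at most 2, so the width is 2 − 1 = 1 and tw(G) ≤ 1. G has an edge, so its treewidth is at least 1. Hence tw(G) = 1 exactly.

1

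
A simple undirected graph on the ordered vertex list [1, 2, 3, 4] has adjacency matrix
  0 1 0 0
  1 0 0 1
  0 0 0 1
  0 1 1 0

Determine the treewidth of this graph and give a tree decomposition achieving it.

Every bag has size at most 2, so the width is 2 − 1 = 1 and tw(G) ≤ 1. Since G has at least one edge (e.g. 4–2), it is not an edgeless graph, so tw(G) ≥ 1. Hence tw(G) = 1 exactly.

Treewidth 1.
One such decomposition:
Bags: B1 = {2, 4}  B2 = {3, 4}  B3 = {1, 2}
Tree: B1–B2, B1–B3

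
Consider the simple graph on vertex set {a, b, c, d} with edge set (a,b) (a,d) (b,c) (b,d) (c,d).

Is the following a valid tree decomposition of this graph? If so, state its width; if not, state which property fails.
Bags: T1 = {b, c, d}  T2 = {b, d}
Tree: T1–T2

No — vertex a appears in no bag.

A tree decomposition must satisfy three properties: every vertex lies in some bag; for every edge, both endpoints lie together in some bag; and for every vertex, the bags containing it form a connected subtree. Here vertex a appears in no bag, so the decomposition is invalid.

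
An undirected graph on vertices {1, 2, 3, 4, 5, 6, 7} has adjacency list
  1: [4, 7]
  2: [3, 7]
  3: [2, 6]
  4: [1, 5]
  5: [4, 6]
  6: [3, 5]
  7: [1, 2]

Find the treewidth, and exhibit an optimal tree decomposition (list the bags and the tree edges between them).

Treewidth 2.
Bags: B1 = {1, 4, 7}  B2 = {4, 5, 7}  B3 = {5, 6, 7}  B4 = {3, 6, 7}  B5 = {2, 3, 7}
Tree: B1–B2, B2–B3, B3–B4, B4–B5

Every bag has size at most 3, so the width is 3 − 1 = 2 and tw(G) ≤ 2. For the lower bound, G contains the cycle 7–1–4–5–6–3–2–7, so G is not a forest; only forests have treewidth ≤ 1, hence tw(G) ≥ 2. The upper and lower bounds meet at 2, so that is the treewidth.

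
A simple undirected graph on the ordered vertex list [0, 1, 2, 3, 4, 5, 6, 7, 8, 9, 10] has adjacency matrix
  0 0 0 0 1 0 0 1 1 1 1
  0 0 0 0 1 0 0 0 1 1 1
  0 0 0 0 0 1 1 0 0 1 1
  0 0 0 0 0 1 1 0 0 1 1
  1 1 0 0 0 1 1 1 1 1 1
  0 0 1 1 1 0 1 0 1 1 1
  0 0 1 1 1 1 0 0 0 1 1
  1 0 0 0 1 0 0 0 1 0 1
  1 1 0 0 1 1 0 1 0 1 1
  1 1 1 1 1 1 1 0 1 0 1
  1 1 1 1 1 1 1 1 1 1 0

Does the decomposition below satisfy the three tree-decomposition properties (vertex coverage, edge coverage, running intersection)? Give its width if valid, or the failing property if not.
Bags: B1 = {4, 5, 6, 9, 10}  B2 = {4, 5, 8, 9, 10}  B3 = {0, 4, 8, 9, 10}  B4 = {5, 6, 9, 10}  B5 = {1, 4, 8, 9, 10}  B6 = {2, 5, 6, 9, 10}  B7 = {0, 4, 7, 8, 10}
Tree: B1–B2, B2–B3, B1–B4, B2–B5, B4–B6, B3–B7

No — vertex 3 appears in no bag.

A tree decomposition must satisfy three properties: every vertex lies in some bag; for every edge, both endpoints lie together in some bag; and for every vertex, the bags containing it form a connected subtree. Here vertex 3 appears in no bag, so the decomposition is invalid.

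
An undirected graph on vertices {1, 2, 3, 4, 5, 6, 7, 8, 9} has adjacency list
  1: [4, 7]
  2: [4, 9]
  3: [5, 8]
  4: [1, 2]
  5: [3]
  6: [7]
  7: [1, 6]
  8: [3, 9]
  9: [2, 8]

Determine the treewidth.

1

A width-1 tree decomposition is:
Bags: B1 = {6, 7}  B2 = {1, 7}  B3 = {1, 4}  B4 = {2, 4}  B5 = {2, 9}  B6 = {8, 9}  B7 = {3, 8}  B8 = {3, 5}
Tree: B1–B2, B2–B3, B3–B4, B4–B5, B5–B6, B6–B7, B7–B8
The largest bag has 2 vertices, giving width 1; this decomposition certifies tw(G) ≤ 1. G has an edge, so its treewidth is at least 1. Therefore the treewidth is 1.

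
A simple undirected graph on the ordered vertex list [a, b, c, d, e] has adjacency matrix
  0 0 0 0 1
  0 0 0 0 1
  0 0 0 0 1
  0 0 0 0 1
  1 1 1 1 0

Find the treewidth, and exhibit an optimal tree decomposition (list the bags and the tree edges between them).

Each bag holds 2 vertices, so the decomposition has width 1, which upper-bounds the treewidth. Since G has at least one edge (e.g. e–b), it is not an edgeless graph, so tw(G) ≥ 1. Therefore the treewidth is 1.

Treewidth 1.
Bags: B1 = {b, e}  B2 = {a, e}  B3 = {d, e}  B4 = {c, e}
Tree: B1–B2, B2–B3, B1–B4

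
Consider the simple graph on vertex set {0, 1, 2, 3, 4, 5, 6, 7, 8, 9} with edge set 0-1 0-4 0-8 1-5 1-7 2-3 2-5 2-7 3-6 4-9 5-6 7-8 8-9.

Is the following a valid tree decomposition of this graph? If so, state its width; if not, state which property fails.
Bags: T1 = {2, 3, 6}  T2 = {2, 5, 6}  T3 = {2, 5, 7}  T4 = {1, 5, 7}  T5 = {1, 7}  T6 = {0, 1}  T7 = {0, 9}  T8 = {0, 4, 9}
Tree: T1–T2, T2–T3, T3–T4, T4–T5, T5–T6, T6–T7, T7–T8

A tree decomposition must satisfy three properties: every vertex lies in some bag; for every edge, both endpoints lie together in some bag; and for every vertex, the bags containing it form a connected subtree. Here vertex 8 appears in no bag, so the decomposition is invalid.

No — vertex 8 appears in no bag.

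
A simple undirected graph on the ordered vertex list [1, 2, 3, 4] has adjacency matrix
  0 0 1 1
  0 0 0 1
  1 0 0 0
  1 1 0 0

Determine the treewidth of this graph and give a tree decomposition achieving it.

Every bag has size at most 2, so the width is 2 − 1 = 1 and tw(G) ≤ 1. G has an edge, so its treewidth is at least 1. The upper and lower bounds meet at 1, so that is the treewidth.

Treewidth 1.
One optimal decomposition is:
Bags: B1 = {2, 4}  B2 = {1, 4}  B3 = {1, 3}
Tree: B1–B2, B2–B3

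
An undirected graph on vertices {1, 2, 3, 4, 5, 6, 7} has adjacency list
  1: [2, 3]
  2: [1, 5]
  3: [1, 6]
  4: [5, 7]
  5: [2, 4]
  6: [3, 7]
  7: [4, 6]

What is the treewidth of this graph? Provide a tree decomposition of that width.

The largest bag has 3 vertices, giving width 2; this decomposition certifies tw(G) ≤ 2. Since 2–5–4–7–6–3–1–2 is a cycle in G, G is not acyclic. Forests are exactly the graphs of treewidth ≤ 1, so tw(G) ≥ 2. Combining the bounds, tw(G) = 2.

Treewidth 2.
One such decomposition:
Bags: B1 = {2, 4, 5}  B2 = {2, 4, 7}  B3 = {2, 6, 7}  B4 = {2, 3, 6}  B5 = {1, 2, 3}
Tree: B1–B2, B2–B3, B3–B4, B4–B5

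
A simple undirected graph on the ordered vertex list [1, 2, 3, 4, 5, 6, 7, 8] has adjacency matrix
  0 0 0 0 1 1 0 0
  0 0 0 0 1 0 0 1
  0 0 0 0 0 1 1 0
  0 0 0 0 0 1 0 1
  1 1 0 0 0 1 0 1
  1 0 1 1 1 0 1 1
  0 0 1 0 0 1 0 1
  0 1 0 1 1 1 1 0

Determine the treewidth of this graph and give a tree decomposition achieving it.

Every bag has size at most 3, so the width is 3 − 1 = 2 and tw(G) ≤ 2. Conversely, {2, 5, 8} is a clique of size 3, and the vertices of any clique must share a bag in every tree decomposition; so some bag has ≥ 3 vertices and tw(G) ≥ 2. Hence tw(G) = 2 exactly.

Treewidth 2.
One such decomposition:
Bags: B1 = {4, 6, 8}  B2 = {5, 6, 8}  B3 = {6, 7, 8}  B4 = {2, 5, 8}  B5 = {3, 6, 7}  B6 = {1, 5, 6}
Tree: B1–B2, B1–B3, B2–B4, B3–B5, B2–B6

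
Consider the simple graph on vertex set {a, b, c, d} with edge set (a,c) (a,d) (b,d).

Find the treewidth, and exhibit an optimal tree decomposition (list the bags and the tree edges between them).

The largest bag has 2 vertices, giving width 1; this decomposition certifies tw(G) ≤ 1. Any graph with an edge has treewidth ≥ 1, and G has the edge a–d. Combining the bounds, tw(G) = 1.

Treewidth 1.
One optimal decomposition is:
Bags: B1 = {a, d}  B2 = {a, c}  B3 = {b, d}
Tree: B1–B2, B1–B3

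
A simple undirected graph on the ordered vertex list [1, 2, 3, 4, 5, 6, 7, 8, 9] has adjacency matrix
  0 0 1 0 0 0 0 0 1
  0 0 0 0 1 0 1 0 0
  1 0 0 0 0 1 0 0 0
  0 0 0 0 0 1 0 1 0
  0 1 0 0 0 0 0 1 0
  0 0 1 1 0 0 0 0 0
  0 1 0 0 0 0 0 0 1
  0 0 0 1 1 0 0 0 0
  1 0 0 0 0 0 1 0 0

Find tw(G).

2

A width-2 tree decomposition is:
Bags: B1 = {2, 5, 7}  B2 = {5, 7, 8}  B3 = {4, 7, 8}  B4 = {4, 6, 7}  B5 = {3, 6, 7}  B6 = {1, 3, 7}  B7 = {1, 7, 9}
Tree: B1–B2, B2–B3, B3–B4, B4–B5, B5–B6, B6–B7
Every bag has size at most 3, so the width is 3 − 1 = 2 and tw(G) ≤ 2. The edges 7–2–5–8–4–6–3–1–9–7 form a cycle, so G is not a tree and its treewidth is at least 2. Combining the bounds, tw(G) = 2.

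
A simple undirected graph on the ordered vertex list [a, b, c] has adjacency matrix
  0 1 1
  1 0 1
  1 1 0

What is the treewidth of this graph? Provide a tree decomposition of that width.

A single bag containing all 3 vertices is trivially a valid decomposition of width 2. Conversely, {a, b, c} is a clique of size 3, and the vertices of any clique must share a bag in every tree decomposition; so some bag has ≥ 3 vertices and tw(G) ≥ 2. The upper and lower bounds meet at 2, so that is the treewidth.

Treewidth 2.
One such decomposition:
Bags: B1 = {a, b, c}
Tree: (single bag)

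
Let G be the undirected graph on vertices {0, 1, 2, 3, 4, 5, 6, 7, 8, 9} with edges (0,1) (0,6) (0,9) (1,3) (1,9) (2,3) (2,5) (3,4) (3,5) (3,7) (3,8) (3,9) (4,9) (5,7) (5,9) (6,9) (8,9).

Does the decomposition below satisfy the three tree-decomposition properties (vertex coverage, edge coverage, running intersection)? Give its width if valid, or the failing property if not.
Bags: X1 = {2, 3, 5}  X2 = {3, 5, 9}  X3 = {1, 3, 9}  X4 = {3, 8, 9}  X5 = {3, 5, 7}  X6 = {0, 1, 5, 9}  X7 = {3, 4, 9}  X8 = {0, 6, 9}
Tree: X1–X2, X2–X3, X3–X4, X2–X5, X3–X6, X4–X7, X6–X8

No — bags containing vertex 5 are not connected in the tree.

A tree decomposition must satisfy three properties: every vertex lies in some bag; for every edge, both endpoints lie together in some bag; and for every vertex, the bags containing it form a connected subtree. Here bags containing vertex 5 are not connected in the tree, so the decomposition is invalid.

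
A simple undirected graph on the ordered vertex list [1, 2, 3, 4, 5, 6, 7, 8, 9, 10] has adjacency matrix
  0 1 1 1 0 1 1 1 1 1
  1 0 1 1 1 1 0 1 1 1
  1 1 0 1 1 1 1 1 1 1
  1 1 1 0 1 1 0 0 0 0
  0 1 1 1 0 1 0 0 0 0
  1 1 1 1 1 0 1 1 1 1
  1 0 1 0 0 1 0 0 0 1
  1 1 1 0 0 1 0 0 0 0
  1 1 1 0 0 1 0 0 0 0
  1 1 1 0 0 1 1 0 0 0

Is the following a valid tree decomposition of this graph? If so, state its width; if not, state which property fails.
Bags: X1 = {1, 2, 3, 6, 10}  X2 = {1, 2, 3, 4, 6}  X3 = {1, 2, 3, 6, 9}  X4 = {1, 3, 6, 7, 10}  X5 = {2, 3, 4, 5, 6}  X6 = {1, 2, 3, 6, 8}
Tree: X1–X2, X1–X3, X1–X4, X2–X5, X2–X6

Yes; width 4.

Checking the three conditions: (i) the bags cover all of {1, 2, 3, 4, 5, 6, 7, 8, 9, 10}; (ii) for each edge, some bag contains both endpoints; (iii) the bags containing any fixed vertex form a subtree. All hold, so the decomposition is valid with width 5 − 1 = 4.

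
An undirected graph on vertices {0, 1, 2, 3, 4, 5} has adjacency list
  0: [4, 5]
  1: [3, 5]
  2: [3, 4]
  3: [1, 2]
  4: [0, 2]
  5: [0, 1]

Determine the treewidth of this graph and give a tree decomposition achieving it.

Treewidth 2.
One such decomposition:
Bags: B1 = {0, 4, 5}  B2 = {1, 4, 5}  B3 = {1, 3, 4}  B4 = {2, 3, 4}
Tree: B1–B2, B2–B3, B3–B4

Every bag has size at most 3, so the width is 3 − 1 = 2 and tw(G) ≤ 2. Since 4–0–5–1–3–2–4 is a cycle in G, G is not acyclic. Forests are exactly the graphs of treewidth ≤ 1, so tw(G) ≥ 2. Therefore the treewidth is 2.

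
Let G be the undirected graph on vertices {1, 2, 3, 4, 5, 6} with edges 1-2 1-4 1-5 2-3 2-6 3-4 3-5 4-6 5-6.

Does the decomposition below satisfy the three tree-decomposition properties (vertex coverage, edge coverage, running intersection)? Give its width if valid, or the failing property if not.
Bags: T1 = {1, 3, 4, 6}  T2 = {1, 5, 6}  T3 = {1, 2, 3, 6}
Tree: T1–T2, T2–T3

No — edge (3,5) lies in no bag.

A tree decomposition must satisfy three properties: every vertex lies in some bag; for every edge, both endpoints lie together in some bag; and for every vertex, the bags containing it form a connected subtree. Here edge (3,5) lies in no bag, so the decomposition is invalid.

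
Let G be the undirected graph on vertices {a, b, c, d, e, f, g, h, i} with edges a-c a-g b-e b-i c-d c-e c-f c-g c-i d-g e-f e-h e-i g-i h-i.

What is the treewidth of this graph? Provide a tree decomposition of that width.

Every bag has size at most 3, so the width is 3 − 1 = 2 and tw(G) ≤ 2. For the lower bound, the 3 vertices {e, h, i} are pairwise adjacent, and any tree decomposition puts a clique entirely inside one bag — forcing width ≥ 2. The upper and lower bounds meet at 2, so that is the treewidth.

Treewidth 2.
Bags: B1 = {c, e, i}  B2 = {c, g, i}  B3 = {c, e, f}  B4 = {c, d, g}  B5 = {a, c, g}  B6 = {e, h, i}  B7 = {b, e, i}
Tree: B1–B2, B1–B3, B2–B4, B4–B5, B1–B6, B1–B7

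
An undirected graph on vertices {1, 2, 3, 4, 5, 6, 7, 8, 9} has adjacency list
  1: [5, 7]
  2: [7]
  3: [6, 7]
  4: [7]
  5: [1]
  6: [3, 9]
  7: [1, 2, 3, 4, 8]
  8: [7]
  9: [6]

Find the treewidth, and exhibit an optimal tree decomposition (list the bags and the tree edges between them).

Treewidth 1.
One such decomposition:
Bags: B1 = {1, 7}  B2 = {4, 7}  B3 = {2, 7}  B4 = {3, 7}  B5 = {3, 6}  B6 = {6, 9}  B7 = {7, 8}  B8 = {1, 5}
Tree: B1–B2, B1–B3, B3–B4, B4–B5, B5–B6, B2–B7, B1–B8

Every bag has size at most 2, so the width is 2 − 1 = 1 and tw(G) ≤ 1. G has an edge, so its treewidth is at least 1. Combining the bounds, tw(G) = 1.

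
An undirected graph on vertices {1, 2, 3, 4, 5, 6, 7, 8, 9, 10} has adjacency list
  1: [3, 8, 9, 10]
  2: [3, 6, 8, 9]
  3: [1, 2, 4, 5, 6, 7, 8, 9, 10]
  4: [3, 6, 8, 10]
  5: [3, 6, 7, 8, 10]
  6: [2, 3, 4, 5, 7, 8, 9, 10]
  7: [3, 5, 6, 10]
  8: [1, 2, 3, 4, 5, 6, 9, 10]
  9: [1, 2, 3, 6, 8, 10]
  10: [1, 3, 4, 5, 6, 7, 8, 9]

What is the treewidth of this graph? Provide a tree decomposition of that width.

Each bag holds 5 vertices, so the decomposition has width 4, which upper-bounds the treewidth. Conversely, {1, 3, 8, 9, 10} is a clique of size 5, and the vertices of any clique must share a bag in every tree decomposition; so some bag has ≥ 5 vertices and tw(G) ≥ 4. The upper and lower bounds meet at 4, so that is the treewidth.

Treewidth 4.
One such decomposition:
Bags: B1 = {3, 6, 8, 9, 10}  B2 = {2, 3, 6, 8, 9}  B3 = {3, 5, 6, 8, 10}  B4 = {3, 4, 6, 8, 10}  B5 = {3, 5, 6, 7, 10}  B6 = {1, 3, 8, 9, 10}
Tree: B1–B2, B1–B3, B3–B4, B3–B5, B1–B6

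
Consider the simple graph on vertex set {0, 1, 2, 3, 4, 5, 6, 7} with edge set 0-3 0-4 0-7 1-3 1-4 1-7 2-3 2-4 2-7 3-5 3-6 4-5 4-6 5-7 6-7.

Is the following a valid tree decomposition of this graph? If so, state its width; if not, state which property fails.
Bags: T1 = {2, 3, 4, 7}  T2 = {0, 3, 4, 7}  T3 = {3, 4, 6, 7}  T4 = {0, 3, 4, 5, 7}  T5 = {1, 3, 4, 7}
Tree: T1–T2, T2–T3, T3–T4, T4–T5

A tree decomposition must satisfy three properties: every vertex lies in some bag; for every edge, both endpoints lie together in some bag; and for every vertex, the bags containing it form a connected subtree. Here bags containing vertex 0 are not connected in the tree, so the decomposition is invalid.

No — bags containing vertex 0 are not connected in the tree.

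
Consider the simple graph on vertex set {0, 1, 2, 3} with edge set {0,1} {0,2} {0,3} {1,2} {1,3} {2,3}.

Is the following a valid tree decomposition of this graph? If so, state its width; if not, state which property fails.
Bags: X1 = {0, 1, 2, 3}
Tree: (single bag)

Yes; width 3.

Checking the three conditions: (i) the bags cover all of {0, 1, 2, 3}; (ii) for each edge, some bag contains both endpoints; (iii) the bags containing any fixed vertex form a subtree. All hold, so the decomposition is valid with width 4 − 1 = 3.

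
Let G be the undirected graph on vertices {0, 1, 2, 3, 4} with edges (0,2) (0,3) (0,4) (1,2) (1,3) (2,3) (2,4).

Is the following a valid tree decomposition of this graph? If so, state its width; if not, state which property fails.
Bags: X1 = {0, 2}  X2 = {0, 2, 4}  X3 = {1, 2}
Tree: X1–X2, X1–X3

No — vertex 3 appears in no bag.

A tree decomposition must satisfy three properties: every vertex lies in some bag; for every edge, both endpoints lie together in some bag; and for every vertex, the bags containing it form a connected subtree. Here vertex 3 appears in no bag, so the decomposition is invalid.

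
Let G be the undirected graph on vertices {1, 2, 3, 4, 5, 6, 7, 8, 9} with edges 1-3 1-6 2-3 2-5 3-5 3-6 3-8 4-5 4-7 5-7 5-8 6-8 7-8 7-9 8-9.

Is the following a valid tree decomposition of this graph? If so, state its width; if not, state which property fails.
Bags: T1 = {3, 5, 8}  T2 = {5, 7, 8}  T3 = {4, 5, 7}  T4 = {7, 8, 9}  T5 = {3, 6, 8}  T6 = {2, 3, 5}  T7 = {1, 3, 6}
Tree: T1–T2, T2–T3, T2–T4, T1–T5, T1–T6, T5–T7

Yes; width 2.

Checking the three conditions: (i) the bags cover all of {1, 2, 3, 4, 5, 6, 7, 8, 9}; (ii) for each edge, some bag contains both endpoints; (iii) the bags containing any fixed vertex form a subtree. All hold, so the decomposition is valid with width 3 − 1 = 2.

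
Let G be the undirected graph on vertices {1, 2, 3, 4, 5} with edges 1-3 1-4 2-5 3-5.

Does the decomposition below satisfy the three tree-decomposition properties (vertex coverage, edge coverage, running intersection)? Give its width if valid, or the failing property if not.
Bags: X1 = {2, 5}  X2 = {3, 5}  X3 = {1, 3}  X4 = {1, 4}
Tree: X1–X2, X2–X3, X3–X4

Every vertex of G appears in some bag (union = {1, 2, 3, 4, 5}); every edge is covered by a bag; and for each vertex v the set of bags containing v is connected in the bag tree. The decomposition is therefore valid. The largest bag has 2 vertices, so the width is 1.

Yes; width 1.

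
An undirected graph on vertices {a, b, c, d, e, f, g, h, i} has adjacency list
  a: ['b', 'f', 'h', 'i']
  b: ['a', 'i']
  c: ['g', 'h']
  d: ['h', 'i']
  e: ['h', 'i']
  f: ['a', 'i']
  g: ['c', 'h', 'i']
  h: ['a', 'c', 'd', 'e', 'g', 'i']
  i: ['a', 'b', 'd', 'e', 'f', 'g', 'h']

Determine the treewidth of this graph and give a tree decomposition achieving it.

Each bag holds 3 vertices, so the decomposition has width 2, which upper-bounds the treewidth. On the other hand G contains the 3-clique {c, g, h}. A clique must lie in a single bag of any decomposition, so no decomposition can have width below 2. Therefore the treewidth is 2.

Treewidth 2.
Bags: B1 = {g, h, i}  B2 = {a, h, i}  B3 = {e, h, i}  B4 = {c, g, h}  B5 = {a, f, i}  B6 = {a, b, i}  B7 = {d, h, i}
Tree: B1–B2, B2–B3, B1–B4, B2–B5, B5–B6, B2–B7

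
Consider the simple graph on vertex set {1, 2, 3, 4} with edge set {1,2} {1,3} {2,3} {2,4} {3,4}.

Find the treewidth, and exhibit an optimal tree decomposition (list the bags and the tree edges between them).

Each bag holds 3 vertices, so the decomposition has width 2, which upper-bounds the treewidth. For the lower bound, the 3 vertices {1, 2, 3} are pairwise adjacent, and any tree decomposition puts a clique entirely inside one bag — forcing width ≥ 2. Hence tw(G) = 2 exactly.

Treewidth 2.
Bags: B1 = {1, 2, 3}  B2 = {2, 3, 4}
Tree: B1–B2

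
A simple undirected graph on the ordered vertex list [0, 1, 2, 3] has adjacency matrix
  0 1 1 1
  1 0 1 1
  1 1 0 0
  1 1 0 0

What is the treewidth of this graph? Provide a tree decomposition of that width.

Treewidth 2.
Bags: B1 = {0, 1, 2}  B2 = {0, 1, 3}
Tree: B1–B2

Every bag has size at most 3, so the width is 3 − 1 = 2 and tw(G) ≤ 2. On the other hand G contains the 3-clique {0, 1, 2}. A clique must lie in a single bag of any decomposition, so no decomposition can have width below 2. Combining the bounds, tw(G) = 2.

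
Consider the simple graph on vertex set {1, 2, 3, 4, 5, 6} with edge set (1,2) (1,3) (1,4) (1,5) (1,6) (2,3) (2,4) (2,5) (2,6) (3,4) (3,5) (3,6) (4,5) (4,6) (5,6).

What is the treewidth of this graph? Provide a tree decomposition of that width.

Treewidth 5.
One such decomposition:
Bags: B1 = {1, 2, 3, 4, 5, 6}
Tree: (single bag)

A single bag containing all 6 vertices is trivially a valid decomposition of width 5. For the lower bound, the 6 vertices {1, 2, 3, 4, 5, 6} are pairwise adjacent, and any tree decomposition puts a clique entirely inside one bag — forcing width ≥ 5. Therefore the treewidth is 5.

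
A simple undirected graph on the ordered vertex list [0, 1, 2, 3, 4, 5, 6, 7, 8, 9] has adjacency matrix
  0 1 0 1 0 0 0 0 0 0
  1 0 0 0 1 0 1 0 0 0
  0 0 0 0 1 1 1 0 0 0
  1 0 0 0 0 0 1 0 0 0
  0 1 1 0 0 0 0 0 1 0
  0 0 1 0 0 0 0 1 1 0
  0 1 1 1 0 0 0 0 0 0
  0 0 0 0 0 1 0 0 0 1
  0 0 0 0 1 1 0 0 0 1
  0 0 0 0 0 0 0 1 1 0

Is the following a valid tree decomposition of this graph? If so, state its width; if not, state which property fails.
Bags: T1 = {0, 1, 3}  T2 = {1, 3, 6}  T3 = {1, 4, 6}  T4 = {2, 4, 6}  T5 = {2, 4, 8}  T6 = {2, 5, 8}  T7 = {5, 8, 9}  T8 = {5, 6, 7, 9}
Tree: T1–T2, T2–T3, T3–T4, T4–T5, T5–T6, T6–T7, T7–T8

A tree decomposition must satisfy three properties: every vertex lies in some bag; for every edge, both endpoints lie together in some bag; and for every vertex, the bags containing it form a connected subtree. Here bags containing vertex 6 are not connected in the tree, so the decomposition is invalid.

No — bags containing vertex 6 are not connected in the tree.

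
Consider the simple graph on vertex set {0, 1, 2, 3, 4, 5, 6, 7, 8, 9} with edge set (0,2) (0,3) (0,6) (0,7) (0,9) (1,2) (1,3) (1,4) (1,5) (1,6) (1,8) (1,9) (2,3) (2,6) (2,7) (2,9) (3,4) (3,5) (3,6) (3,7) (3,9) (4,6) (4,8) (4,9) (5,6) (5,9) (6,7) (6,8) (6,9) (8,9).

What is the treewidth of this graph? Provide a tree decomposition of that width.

The largest bag has 5 vertices, giving width 4; this decomposition certifies tw(G) ≤ 4. For the lower bound, the 5 vertices {1, 4, 6, 8, 9} are pairwise adjacent, and any tree decomposition puts a clique entirely inside one bag — forcing width ≥ 4. The upper and lower bounds meet at 4, so that is the treewidth.

Treewidth 4.
Bags: B1 = {1, 2, 3, 6, 9}  B2 = {0, 2, 3, 6, 9}  B3 = {0, 2, 3, 6, 7}  B4 = {1, 3, 4, 6, 9}  B5 = {1, 3, 5, 6, 9}  B6 = {1, 4, 6, 8, 9}
Tree: B1–B2, B2–B3, B1–B4, B4–B5, B4–B6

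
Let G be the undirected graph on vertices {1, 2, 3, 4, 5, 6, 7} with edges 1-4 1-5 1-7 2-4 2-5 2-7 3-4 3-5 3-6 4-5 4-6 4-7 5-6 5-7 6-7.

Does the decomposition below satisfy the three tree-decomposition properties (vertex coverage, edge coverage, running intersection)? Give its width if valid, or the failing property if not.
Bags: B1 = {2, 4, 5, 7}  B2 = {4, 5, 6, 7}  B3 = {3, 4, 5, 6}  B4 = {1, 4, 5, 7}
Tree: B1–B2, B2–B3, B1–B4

Vertex coverage: the bags together contain {1, 2, 3, 4, 5, 6, 7}, the full vertex set. Edge coverage: each edge of G has both endpoints in at least one bag. Running intersection: for every vertex, the bags containing it form a connected subtree. All three properties hold, so this is a valid tree decomposition of width max|bag| − 1 = 3, and hence tw(G) ≤ 3.

Yes; width 3.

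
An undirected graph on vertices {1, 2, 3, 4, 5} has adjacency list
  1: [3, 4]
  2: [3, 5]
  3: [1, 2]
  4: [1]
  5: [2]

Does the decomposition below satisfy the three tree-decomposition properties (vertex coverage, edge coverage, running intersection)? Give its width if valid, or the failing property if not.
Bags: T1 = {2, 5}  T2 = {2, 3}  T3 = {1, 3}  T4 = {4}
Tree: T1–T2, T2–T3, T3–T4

A tree decomposition must satisfy three properties: every vertex lies in some bag; for every edge, both endpoints lie together in some bag; and for every vertex, the bags containing it form a connected subtree. Here edge (1,4) lies in no bag, so the decomposition is invalid.

No — edge (1,4) lies in no bag.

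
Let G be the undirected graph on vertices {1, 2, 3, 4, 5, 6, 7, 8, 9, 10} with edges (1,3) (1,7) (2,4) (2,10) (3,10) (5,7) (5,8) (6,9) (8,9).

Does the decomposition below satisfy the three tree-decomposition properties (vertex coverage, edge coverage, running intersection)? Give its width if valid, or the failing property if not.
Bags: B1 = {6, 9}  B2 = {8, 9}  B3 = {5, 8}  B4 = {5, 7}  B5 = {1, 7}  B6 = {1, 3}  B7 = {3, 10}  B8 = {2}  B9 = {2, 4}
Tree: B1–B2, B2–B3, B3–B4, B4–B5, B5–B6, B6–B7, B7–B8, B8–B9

A tree decomposition must satisfy three properties: every vertex lies in some bag; for every edge, both endpoints lie together in some bag; and for every vertex, the bags containing it form a connected subtree. Here edge (10,2) lies in no bag, so the decomposition is invalid.

No — edge (10,2) lies in no bag.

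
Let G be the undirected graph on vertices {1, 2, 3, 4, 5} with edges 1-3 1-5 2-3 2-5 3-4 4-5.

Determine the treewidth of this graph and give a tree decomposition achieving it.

Treewidth 2.
Bags: B1 = {3, 4, 5}  B2 = {1, 3, 5}  B3 = {2, 3, 5}
Tree: B1–B2, B2–B3

Every bag has size at most 3, so the width is 3 − 1 = 2 and tw(G) ≤ 2. The edges 5–4–3–1–5 form a cycle, so G is not a tree and its treewidth is at least 2. Hence tw(G) = 2 exactly.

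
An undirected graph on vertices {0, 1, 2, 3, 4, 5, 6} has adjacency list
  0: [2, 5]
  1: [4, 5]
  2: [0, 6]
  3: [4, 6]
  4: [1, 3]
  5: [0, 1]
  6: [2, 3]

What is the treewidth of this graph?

2

A width-2 tree decomposition is:
Bags: B1 = {3, 4, 6}  B2 = {2, 4, 6}  B3 = {0, 2, 4}  B4 = {0, 4, 5}  B5 = {1, 4, 5}
Tree: B1–B2, B2–B3, B3–B4, B4–B5
The largest bag has 3 vertices, giving width 2; this decomposition certifies tw(G) ≤ 2. The edges 4–3–6–2–0–5–1–4 form a cycle, so G is not a tree and its treewidth is at least 2. Hence tw(G) = 2 exactly.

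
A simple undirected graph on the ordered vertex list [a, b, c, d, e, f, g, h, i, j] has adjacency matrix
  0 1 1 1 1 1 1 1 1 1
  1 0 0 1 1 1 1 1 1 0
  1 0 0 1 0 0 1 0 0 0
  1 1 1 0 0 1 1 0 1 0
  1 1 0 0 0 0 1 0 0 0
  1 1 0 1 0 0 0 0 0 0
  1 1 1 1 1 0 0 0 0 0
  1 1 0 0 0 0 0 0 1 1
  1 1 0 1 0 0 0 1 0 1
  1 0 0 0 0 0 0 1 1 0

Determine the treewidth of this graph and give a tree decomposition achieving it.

Treewidth 3.
One optimal decomposition is:
Bags: B1 = {a, b, h, i}  B2 = {a, b, d, i}  B3 = {a, b, d, g}  B4 = {a, b, e, g}  B5 = {a, h, i, j}  B6 = {a, b, d, f}  B7 = {a, c, d, g}
Tree: B1–B2, B2–B3, B3–B4, B1–B5, B2–B6, B3–B7

The largest bag has 4 vertices, giving width 3; this decomposition certifies tw(G) ≤ 3. Conversely, {a, h, i, j} is a clique of size 4, and the vertices of any clique must share a bag in every tree decomposition; so some bag has ≥ 4 vertices and tw(G) ≥ 3. Combining the bounds, tw(G) = 3.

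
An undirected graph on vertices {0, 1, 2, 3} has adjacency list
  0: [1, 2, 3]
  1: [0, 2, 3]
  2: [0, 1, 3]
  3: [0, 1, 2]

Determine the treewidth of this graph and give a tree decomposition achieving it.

A single bag containing all 4 vertices is trivially a valid decomposition of width 3. For the lower bound, the 4 vertices {0, 1, 2, 3} are pairwise adjacent, and any tree decomposition puts a clique entirely inside one bag — forcing width ≥ 3. Combining the bounds, tw(G) = 3.

Treewidth 3.
One optimal decomposition is:
Bags: B1 = {0, 1, 2, 3}
Tree: (single bag)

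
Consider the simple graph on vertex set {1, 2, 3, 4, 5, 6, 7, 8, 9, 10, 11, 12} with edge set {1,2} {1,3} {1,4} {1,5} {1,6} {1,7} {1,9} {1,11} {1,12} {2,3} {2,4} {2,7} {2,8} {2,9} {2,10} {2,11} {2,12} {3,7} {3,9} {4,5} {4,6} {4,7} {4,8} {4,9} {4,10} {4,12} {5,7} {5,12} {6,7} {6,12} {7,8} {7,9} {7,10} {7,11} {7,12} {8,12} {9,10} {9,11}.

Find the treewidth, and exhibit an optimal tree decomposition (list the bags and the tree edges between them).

The largest bag has 5 vertices, giving width 4; this decomposition certifies tw(G) ≤ 4. On the other hand G contains the 5-clique {2, 4, 7, 8, 12}. A clique must lie in a single bag of any decomposition, so no decomposition can have width below 4. Hence tw(G) = 4 exactly.

Treewidth 4.
One optimal decomposition is:
Bags: B1 = {1, 2, 4, 7, 9}  B2 = {1, 2, 4, 7, 12}  B3 = {2, 4, 7, 9, 10}  B4 = {1, 2, 7, 9, 11}  B5 = {1, 2, 3, 7, 9}  B6 = {1, 4, 5, 7, 12}  B7 = {1, 4, 6, 7, 12}  B8 = {2, 4, 7, 8, 12}
Tree: B1–B2, B1–B3, B1–B4, B1–B5, B2–B6, B2–B7, B2–B8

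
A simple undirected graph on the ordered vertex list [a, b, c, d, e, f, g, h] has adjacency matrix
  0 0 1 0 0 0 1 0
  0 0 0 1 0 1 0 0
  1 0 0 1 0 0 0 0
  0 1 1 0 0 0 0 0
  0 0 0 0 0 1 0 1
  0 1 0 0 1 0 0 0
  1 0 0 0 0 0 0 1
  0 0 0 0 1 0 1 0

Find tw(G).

A width-2 tree decomposition is:
Bags: B1 = {b, e, f}  B2 = {b, d, e}  B3 = {c, d, e}  B4 = {a, c, e}  B5 = {a, e, g}  B6 = {e, g, h}
Tree: B1–B2, B2–B3, B3–B4, B4–B5, B5–B6
Each bag holds 3 vertices, so the decomposition has width 2, which upper-bounds the treewidth. Since e–f–b–d–c–a–g–h–e is a cycle in G, G is not acyclic. Forests are exactly the graphs of treewidth ≤ 1, so tw(G) ≥ 2. Hence tw(G) = 2 exactly.

2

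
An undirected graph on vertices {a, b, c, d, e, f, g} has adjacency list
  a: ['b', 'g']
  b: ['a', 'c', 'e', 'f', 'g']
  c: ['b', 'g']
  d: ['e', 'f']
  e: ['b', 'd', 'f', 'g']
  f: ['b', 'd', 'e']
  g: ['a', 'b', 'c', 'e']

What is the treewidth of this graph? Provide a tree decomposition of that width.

Every bag has size at most 3, so the width is 3 − 1 = 2 and tw(G) ≤ 2. On the other hand G contains the 3-clique {d, e, f}. A clique must lie in a single bag of any decomposition, so no decomposition can have width below 2. Therefore the treewidth is 2.

Treewidth 2.
One such decomposition:
Bags: B1 = {b, e, g}  B2 = {b, e, f}  B3 = {a, b, g}  B4 = {d, e, f}  B5 = {b, c, g}
Tree: B1–B2, B1–B3, B2–B4, B1–B5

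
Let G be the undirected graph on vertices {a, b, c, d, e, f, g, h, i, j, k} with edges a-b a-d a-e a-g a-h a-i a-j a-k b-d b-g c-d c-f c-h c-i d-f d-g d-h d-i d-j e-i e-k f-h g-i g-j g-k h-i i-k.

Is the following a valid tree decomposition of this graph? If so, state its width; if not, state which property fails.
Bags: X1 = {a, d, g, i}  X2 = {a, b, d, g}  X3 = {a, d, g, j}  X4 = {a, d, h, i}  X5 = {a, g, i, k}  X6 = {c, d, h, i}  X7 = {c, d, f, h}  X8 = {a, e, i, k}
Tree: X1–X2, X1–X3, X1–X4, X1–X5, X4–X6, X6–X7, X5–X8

Vertex coverage: the bags together contain {a, b, c, d, e, f, g, h, i, j, k}, the full vertex set. Edge coverage: each edge of G has both endpoints in at least one bag. Running intersection: for every vertex, the bags containing it form a connected subtree. All three properties hold, so this is a valid tree decomposition of width max|bag| − 1 = 3, and hence tw(G) ≤ 3.

Yes; width 3.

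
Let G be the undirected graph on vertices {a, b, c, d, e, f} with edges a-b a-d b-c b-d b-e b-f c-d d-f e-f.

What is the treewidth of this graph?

A width-2 tree decomposition is:
Bags: B1 = {b, e, f}  B2 = {b, d, f}  B3 = {b, c, d}  B4 = {a, b, d}
Tree: B1–B2, B2–B3, B2–B4
Each bag holds 3 vertices, so the decomposition has width 2, which upper-bounds the treewidth. For the lower bound, the 3 vertices {a, b, d} are pairwise adjacent, and any tree decomposition puts a clique entirely inside one bag — forcing width ≥ 2. Hence tw(G) = 2 exactly.

2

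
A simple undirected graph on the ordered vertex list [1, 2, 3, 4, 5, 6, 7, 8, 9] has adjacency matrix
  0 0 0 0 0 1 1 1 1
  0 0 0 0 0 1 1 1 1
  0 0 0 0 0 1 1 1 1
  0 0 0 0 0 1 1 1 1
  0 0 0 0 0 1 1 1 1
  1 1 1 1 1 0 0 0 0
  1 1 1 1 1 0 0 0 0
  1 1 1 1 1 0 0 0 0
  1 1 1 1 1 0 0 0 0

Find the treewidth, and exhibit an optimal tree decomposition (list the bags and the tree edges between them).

Every bag has size at most 5, so the width is 5 − 1 = 4 and tw(G) ≤ 4. For the lower bound: the 5 vertex sets {2,8}, {1,6}, {3,9}, {7}, {5} are disjoint, each induces a connected subgraph, and every pair is joined by at least one edge of G. Contracting each set to a single vertex therefore yields K_{5} as a minor, and since treewidth is minor-monotone, tw(G) ≥ tw(K_{5}) = 4. The upper and lower bounds meet at 4, so that is the treewidth.

Treewidth 4.
One such decomposition:
Bags: B1 = {2, 6, 7, 8, 9}  B2 = {1, 6, 7, 8, 9}  B3 = {3, 6, 7, 8, 9}  B4 = {5, 6, 7, 8, 9}  B5 = {4, 6, 7, 8, 9}
Tree: B1–B2, B2–B3, B3–B4, B4–B5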